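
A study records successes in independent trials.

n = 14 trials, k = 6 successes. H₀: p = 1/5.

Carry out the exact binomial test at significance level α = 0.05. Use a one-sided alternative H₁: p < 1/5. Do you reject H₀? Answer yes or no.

Exact binomial: n=14, k=6, p₀=1/5=0.2000
P(X≤6) from Σ C(n,i)·p₀^i·(1−p₀)^(n−i)
p-value (one-sided, H₁ less) = 0.98839
At α=0.05: p ≥ α → fail to reject H₀

reject H₀: no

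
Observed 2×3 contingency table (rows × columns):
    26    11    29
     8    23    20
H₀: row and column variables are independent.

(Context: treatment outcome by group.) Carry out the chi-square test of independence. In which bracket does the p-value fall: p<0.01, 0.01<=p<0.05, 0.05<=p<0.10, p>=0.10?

p-value bracket: p<0.01

Row totals [66, 51], col totals [34, 34, 49], n=117
χ² = (26−19.18)²/19.18 + (11−19.18)²/19.18 + (29−27.64)²/27.64 + (8−14.82)²/14.82 + (23−14.82)²/14.82 + (20−21.36)²/21.36 = 13.7202
df = 2
p-value (upper-tail) = 0.00105
→ bracket: p<0.01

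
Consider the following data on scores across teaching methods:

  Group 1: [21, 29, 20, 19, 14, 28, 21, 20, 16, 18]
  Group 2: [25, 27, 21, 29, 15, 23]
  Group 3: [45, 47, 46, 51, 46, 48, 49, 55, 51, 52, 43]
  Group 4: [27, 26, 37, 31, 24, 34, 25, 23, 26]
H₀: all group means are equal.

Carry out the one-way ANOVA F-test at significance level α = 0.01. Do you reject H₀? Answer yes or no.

reject H₀: yes

Group means [20.60, 23.33, 48.45, 28.11], grand mean 31.444
SSB = Σnᵢ(x̄ᵢ−x̄)² = 4853.539; SSW = ΣΣ(x−x̄ᵢ)² = 633.349
MSB = 4853.539/3 = 1617.8465; MSW = 633.349/32 = 19.7922
F = MSB/MSW = 81.7417
df = (3, 32)
p-value (upper-tail) = 0.00000
At α=0.01: p < α → reject H₀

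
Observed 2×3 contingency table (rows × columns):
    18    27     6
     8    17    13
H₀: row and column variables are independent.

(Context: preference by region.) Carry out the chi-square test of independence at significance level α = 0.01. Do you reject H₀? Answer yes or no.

reject H₀: no

Row totals [51, 38], col totals [26, 44, 19], n=89
χ² = (18−14.90)²/14.90 + (27−25.21)²/25.21 + (6−10.89)²/10.89 + (8−11.10)²/11.10 + (17−18.79)²/18.79 + (13−8.11)²/8.11 = 6.9472
df = 2
p-value (upper-tail) = 0.03101
At α=0.01: p ≥ α → fail to reject H₀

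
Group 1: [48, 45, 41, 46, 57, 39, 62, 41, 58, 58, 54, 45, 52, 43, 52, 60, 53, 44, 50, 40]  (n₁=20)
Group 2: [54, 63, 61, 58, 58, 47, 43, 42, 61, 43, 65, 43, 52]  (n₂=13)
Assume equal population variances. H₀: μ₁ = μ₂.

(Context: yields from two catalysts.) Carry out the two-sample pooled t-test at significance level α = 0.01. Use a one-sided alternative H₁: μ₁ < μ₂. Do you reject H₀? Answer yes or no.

reject H₀: no

x̄₁=49.400, s₁=7.199, n₁=20
x̄₂=53.077, s₂=8.568, n₂=13
s_p² = [19·7.199² + 12·8.568²]/31 = 60.1846
SE = √(s_p²·(1/20+1/13)) = 2.7638
t = (49.400−53.077)/2.7638 = -1.3304
df = 31
p-value (one-sided, H₁ less) = 0.09655
At α=0.01: p ≥ α → fail to reject H₀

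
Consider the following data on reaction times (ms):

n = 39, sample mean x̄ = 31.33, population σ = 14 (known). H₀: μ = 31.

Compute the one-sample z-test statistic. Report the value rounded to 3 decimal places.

test statistic = 0.147

SE = σ/√n = 14/√39 = 2.2418
z = (x̄−μ₀)/SE = (31.33−31)/2.2418 = 0.1472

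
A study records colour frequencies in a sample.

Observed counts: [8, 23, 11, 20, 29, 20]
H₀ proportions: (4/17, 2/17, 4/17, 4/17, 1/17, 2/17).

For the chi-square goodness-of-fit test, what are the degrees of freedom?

df = k − 1 = 6 − 1 = 5

degrees of freedom = 5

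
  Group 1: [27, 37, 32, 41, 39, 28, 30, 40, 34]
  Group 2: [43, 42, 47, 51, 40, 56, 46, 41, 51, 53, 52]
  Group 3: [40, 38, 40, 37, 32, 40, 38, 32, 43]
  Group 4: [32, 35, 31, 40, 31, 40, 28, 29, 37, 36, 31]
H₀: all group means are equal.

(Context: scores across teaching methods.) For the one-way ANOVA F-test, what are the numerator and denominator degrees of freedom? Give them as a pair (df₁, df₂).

k = 4 groups, N = 40 total
df = (k−1, N−k) = (4−1, 40−4) = (3, 36)

degrees of freedom = [3, 36]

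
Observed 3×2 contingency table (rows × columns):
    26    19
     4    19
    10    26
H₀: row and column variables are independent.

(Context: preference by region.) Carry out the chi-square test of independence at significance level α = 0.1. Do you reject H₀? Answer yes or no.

reject H₀: yes

Row totals [45, 23, 36], col totals [40, 64], n=104
χ² = (26−17.31)²/17.31 + (19−27.69)²/27.69 + (4−8.85)²/8.85 + (19−14.15)²/14.15 + (10−13.85)²/13.85 + (26−22.15)²/22.15 = 13.1441
df = 2
p-value (upper-tail) = 0.00140
At α=0.1: p < α → reject H₀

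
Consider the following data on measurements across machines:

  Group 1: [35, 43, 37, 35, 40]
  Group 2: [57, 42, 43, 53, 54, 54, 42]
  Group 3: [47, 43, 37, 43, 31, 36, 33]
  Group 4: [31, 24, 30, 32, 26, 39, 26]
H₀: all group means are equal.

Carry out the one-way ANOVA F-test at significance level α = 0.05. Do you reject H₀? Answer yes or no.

Group means [38.00, 49.29, 38.57, 29.71], grand mean 38.962
SSB = Σnᵢ(x̄ᵢ−x̄)² = 1350.390; SSW = ΣΣ(x−x̄ᵢ)² = 672.571
MSB = 1350.390/3 = 450.1300; MSW = 672.571/22 = 30.5714
F = MSB/MSW = 14.7239
df = (3, 22)
p-value (upper-tail) = 0.00002
At α=0.05: p < α → reject H₀

reject H₀: yes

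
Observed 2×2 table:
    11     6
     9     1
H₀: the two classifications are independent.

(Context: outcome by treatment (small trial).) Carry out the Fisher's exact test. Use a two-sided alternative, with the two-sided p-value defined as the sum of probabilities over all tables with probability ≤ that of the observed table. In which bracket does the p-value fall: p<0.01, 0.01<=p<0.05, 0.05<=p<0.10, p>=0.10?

Margins: r₁=17, r₂=10, c₁=20, c₂=7, n=27
p_obs = C(17,11)·C(10,9)/C(27,20); sum pmf over tables with pmf ≤ p_obs
p-value (two-sided) = 0.20401
→ bracket: p>=0.10

p-value bracket: p>=0.10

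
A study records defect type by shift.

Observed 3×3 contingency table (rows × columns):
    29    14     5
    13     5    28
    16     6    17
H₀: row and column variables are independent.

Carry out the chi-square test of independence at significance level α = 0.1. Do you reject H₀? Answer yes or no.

Row totals [48, 46, 39], col totals [58, 25, 50], n=133
χ² = (29−20.93)²/20.93 + (14−9.02)²/9.02 + (5−18.05)²/18.05 + (13−20.06)²/20.06 + (5−8.65)²/8.65 + (28−17.29)²/17.29 + (16−17.01)²/17.01 + (6−7.33)²/7.33 + (17−14.66)²/14.66 = 26.6117
df = 4
p-value (upper-tail) = 0.00002
At α=0.1: p < α → reject H₀

reject H₀: yes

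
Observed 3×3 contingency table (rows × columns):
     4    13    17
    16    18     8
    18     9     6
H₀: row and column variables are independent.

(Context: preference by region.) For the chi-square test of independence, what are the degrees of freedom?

df = (r−1)(c−1) = (3−1)·(3−1) = 4

degrees of freedom = 4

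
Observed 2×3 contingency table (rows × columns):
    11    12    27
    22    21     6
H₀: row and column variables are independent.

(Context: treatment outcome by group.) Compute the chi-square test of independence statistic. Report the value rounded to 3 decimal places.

Row totals [50, 49], col totals [33, 33, 33], n=99
χ² = (11−16.67)²/16.67 + (12−16.67)²/16.67 + (27−16.67)²/16.67 + (22−16.33)²/16.33 + (21−16.33)²/16.33 + (6−16.33)²/16.33 = 19.4767
df = 2

test statistic = 19.477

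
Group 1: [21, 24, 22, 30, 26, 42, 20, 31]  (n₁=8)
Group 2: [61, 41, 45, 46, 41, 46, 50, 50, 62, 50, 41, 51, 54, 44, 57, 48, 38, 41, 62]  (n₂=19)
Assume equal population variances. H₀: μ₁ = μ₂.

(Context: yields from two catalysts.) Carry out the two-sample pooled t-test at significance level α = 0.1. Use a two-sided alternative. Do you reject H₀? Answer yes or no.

x̄₁=27.000, s₁=7.270, n₁=8
x̄₂=48.842, s₂=7.508, n₂=19
s_p² = [7·7.270² + 18·7.508²]/25 = 55.3811
SE = √(s_p²·(1/8+1/19)) = 3.1365
t = (27.000−48.842)/3.1365 = -6.9639
df = 25
p-value (two-sided) = 0.00000
At α=0.1: p < α → reject H₀

reject H₀: yes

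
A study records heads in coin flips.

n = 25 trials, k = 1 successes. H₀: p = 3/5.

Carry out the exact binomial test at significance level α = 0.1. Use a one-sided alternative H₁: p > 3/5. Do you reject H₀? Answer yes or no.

Exact binomial: n=25, k=1, p₀=3/5=0.6000
P(X≥1) from Σ C(n,i)·p₀^i·(1−p₀)^(n−i)
p-value (one-sided, H₁ greater) = 1.00000
At α=0.1: p ≥ α → fail to reject H₀

reject H₀: no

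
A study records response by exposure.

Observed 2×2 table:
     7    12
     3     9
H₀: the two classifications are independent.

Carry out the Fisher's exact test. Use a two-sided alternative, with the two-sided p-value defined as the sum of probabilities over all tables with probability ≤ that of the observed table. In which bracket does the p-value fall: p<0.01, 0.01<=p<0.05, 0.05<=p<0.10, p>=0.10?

Margins: r₁=19, r₂=12, c₁=10, c₂=21, n=31
p_obs = C(19,7)·C(12,3)/C(31,10); sum pmf over tables with pmf ≤ p_obs
p-value (two-sided) = 0.69719
→ bracket: p>=0.10

p-value bracket: p>=0.10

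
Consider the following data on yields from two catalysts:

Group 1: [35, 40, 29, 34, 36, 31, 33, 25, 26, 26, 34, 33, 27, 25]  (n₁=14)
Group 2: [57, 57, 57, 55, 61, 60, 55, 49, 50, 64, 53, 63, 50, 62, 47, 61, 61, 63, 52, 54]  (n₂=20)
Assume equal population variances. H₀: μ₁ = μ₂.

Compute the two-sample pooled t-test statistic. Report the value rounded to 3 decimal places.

test statistic = -14.583

x̄₁=31.000, s₁=4.723, n₁=14
x̄₂=56.550, s₂=5.226, n₂=20
s_p² = [13·4.723² + 19·5.226²]/32 = 25.2797
SE = √(s_p²·(1/14+1/20)) = 1.7520
t = (31.000−56.550)/1.7520 = -14.5829
df = 32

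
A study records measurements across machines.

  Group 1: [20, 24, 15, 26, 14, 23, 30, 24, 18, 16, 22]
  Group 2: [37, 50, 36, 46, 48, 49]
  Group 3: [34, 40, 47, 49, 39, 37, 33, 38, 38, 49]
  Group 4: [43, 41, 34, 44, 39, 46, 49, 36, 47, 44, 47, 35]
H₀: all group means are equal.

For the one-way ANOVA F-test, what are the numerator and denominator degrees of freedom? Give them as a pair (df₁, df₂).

degrees of freedom = [3, 35]

k = 4 groups, N = 39 total
df = (k−1, N−k) = (4−1, 39−4) = (3, 35)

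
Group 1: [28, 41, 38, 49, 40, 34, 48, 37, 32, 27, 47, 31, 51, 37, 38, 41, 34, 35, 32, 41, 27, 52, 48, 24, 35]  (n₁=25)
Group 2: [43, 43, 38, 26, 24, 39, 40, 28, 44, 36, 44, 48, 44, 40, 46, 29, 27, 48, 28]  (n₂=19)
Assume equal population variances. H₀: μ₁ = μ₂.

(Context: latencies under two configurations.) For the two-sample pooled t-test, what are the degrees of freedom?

degrees of freedom = 42

df = n₁ + n₂ − 2 = 25 + 19 − 2 = 42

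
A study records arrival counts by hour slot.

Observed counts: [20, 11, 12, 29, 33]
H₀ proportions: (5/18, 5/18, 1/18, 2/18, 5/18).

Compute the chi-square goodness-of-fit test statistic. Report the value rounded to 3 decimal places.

n = 105; E_i = n·p_i = [29.17, 29.17, 5.83, 11.67, 29.17]
χ² = (20−29.17)²/29.17 + (11−29.17)²/29.17 + (12−5.83)²/5.83 + (29−11.67)²/11.67 + (33−29.17)²/29.17 = 46.9714
df = 4

test statistic = 46.971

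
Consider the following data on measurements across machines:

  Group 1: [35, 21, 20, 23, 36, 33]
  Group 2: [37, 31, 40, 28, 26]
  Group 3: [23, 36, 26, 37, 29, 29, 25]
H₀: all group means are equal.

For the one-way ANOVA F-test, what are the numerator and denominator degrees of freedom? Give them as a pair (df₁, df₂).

k = 3 groups, N = 18 total
df = (k−1, N−k) = (3−1, 18−3) = (2, 15)

degrees of freedom = [2, 15]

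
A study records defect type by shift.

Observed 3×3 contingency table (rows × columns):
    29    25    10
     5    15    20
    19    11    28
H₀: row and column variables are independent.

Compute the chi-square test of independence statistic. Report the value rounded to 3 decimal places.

Row totals [64, 40, 58], col totals [53, 51, 58], n=162
χ² = (29−20.94)²/20.94 + (25−20.15)²/20.15 + (10−22.91)²/22.91 + (5−13.09)²/13.09 + (15−12.59)²/12.59 + (20−14.32)²/14.32 + (19−18.98)²/18.98 + (11−18.26)²/18.26 + (28−20.77)²/20.77 = 24.6657
df = 4

test statistic = 24.666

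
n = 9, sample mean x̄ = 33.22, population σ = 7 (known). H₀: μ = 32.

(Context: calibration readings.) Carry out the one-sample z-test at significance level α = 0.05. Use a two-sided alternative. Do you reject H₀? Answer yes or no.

SE = σ/√n = 7/√9 = 2.3333
z = (x̄−μ₀)/SE = (33.22−32)/2.3333 = 0.5229
p-value (two-sided) = 0.60107
At α=0.05: p ≥ α → fail to reject H₀

reject H₀: no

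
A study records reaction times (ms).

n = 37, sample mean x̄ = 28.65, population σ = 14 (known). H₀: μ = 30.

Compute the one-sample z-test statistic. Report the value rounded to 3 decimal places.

SE = σ/√n = 14/√37 = 2.3016
z = (x̄−μ₀)/SE = (28.65−30)/2.3016 = -0.5866

test statistic = -0.587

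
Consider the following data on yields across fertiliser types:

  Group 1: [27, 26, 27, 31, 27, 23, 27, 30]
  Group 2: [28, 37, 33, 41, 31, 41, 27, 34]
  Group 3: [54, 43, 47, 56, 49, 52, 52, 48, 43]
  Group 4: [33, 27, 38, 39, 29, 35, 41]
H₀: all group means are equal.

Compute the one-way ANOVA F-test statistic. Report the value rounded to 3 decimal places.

Group means [27.25, 34.00, 49.33, 34.57], grand mean 36.750
SSB = Σnᵢ(x̄ᵢ−x̄)² = 2240.786; SSW = ΣΣ(x−x̄ᵢ)² = 575.214
MSB = 2240.786/3 = 746.9286; MSW = 575.214/28 = 20.5434
F = MSB/MSW = 36.3586
df = (3, 28)

test statistic = 36.359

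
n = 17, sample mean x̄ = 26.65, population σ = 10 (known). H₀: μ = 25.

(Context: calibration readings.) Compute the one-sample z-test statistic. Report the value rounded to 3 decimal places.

test statistic = 0.680

SE = σ/√n = 10/√17 = 2.4254
z = (x̄−μ₀)/SE = (26.65−25)/2.4254 = 0.6803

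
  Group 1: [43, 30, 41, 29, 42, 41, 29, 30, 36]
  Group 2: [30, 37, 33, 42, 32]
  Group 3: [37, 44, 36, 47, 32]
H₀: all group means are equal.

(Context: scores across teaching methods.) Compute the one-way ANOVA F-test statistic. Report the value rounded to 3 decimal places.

test statistic = 0.833

Group means [35.67, 34.80, 39.20], grand mean 36.368
SSB = Σnᵢ(x̄ᵢ−x̄)² = 56.821; SSW = ΣΣ(x−x̄ᵢ)² = 545.600
MSB = 56.821/2 = 28.4105; MSW = 545.600/16 = 34.1000
F = MSB/MSW = 0.8332
df = (2, 16)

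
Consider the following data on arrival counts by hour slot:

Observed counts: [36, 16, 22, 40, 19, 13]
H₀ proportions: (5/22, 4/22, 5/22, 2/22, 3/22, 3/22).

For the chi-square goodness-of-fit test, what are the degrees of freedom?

degrees of freedom = 5

df = k − 1 = 6 − 1 = 5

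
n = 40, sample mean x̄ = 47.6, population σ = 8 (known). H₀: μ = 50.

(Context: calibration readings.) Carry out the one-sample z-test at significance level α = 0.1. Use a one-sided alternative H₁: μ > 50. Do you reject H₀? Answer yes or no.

reject H₀: no

SE = σ/√n = 8/√40 = 1.2649
z = (x̄−μ₀)/SE = (47.6−50)/1.2649 = -1.8974
p-value (one-sided, H₁ greater) = 0.97111
At α=0.1: p ≥ α → fail to reject H₀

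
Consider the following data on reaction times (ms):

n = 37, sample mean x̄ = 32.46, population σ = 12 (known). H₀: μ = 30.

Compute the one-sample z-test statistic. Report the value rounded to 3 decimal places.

test statistic = 1.247

SE = σ/√n = 12/√37 = 1.9728
z = (x̄−μ₀)/SE = (32.46−30)/1.9728 = 1.2470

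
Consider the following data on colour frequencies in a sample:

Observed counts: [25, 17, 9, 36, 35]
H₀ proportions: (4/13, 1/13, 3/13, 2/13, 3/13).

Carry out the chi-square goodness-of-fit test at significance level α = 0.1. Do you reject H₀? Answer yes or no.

n = 122; E_i = n·p_i = [37.54, 9.38, 28.15, 18.77, 28.15]
χ² = (25−37.54)²/37.54 + (17−9.38)²/9.38 + (9−28.15)²/28.15 + (36−18.77)²/18.77 + (35−28.15)²/28.15 = 40.8818
df = 4
p-value (upper-tail) = 0.00000
At α=0.1: p < α → reject H₀

reject H₀: yes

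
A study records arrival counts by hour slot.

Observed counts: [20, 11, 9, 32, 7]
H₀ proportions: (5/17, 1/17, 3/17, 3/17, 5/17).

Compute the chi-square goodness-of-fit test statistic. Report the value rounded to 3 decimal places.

n = 79; E_i = n·p_i = [23.24, 4.65, 13.94, 13.94, 23.24]
χ² = (20−23.24)²/23.24 + (11−4.65)²/4.65 + (9−13.94)²/13.94 + (32−13.94)²/13.94 + (7−23.24)²/23.24 = 45.6236
df = 4

test statistic = 45.624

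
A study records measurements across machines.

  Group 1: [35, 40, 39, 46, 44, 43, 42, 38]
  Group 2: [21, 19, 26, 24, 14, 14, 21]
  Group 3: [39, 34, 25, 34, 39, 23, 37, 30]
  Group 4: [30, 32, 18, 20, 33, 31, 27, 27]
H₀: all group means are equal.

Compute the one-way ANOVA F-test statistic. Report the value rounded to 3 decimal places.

Group means [40.88, 19.86, 32.62, 27.25], grand mean 30.484
SSB = Σnᵢ(x̄ᵢ−x̄)² = 1774.635; SSW = ΣΣ(x−x̄ᵢ)² = 693.107
MSB = 1774.635/3 = 591.5449; MSW = 693.107/27 = 25.6706
F = MSB/MSW = 23.0436
df = (3, 27)

test statistic = 23.044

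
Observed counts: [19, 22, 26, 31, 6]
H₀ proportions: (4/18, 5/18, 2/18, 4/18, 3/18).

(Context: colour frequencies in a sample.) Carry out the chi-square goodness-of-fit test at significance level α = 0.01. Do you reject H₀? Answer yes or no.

reject H₀: yes

n = 104; E_i = n·p_i = [23.11, 28.89, 11.56, 23.11, 17.33]
χ² = (19−23.11)²/23.11 + (22−28.89)²/28.89 + (26−11.56)²/11.56 + (31−23.11)²/23.11 + (6−17.33)²/17.33 = 30.5327
df = 4
p-value (upper-tail) = 0.00000
At α=0.01: p < α → reject H₀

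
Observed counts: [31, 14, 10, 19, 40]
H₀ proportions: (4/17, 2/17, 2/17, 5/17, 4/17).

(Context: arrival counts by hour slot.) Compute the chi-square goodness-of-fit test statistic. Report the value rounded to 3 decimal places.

test statistic = 14.313

n = 114; E_i = n·p_i = [26.82, 13.41, 13.41, 33.53, 26.82]
χ² = (31−26.82)²/26.82 + (14−13.41)²/13.41 + (10−13.41)²/13.41 + (19−33.53)²/33.53 + (40−26.82)²/26.82 = 14.3127
df = 4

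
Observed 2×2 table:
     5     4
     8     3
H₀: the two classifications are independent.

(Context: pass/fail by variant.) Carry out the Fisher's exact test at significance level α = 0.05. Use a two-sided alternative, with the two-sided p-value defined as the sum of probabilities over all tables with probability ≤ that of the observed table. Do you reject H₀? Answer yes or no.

Margins: r₁=9, r₂=11, c₁=13, c₂=7, n=20
p_obs = C(9,5)·C(11,8)/C(20,13); sum pmf over tables with pmf ≤ p_obs
p-value (two-sided) = 0.64241
At α=0.05: p ≥ α → fail to reject H₀

reject H₀: no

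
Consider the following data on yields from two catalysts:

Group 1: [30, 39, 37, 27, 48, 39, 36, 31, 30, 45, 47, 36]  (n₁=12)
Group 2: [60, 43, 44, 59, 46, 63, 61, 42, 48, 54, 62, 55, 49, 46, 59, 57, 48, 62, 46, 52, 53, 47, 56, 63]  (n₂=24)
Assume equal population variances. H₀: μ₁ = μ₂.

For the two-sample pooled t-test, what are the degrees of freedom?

df = n₁ + n₂ − 2 = 12 + 24 − 2 = 34

degrees of freedom = 34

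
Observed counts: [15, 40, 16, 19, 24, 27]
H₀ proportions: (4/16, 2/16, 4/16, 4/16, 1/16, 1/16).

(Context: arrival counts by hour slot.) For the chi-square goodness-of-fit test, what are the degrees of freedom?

degrees of freedom = 5

df = k − 1 = 6 − 1 = 5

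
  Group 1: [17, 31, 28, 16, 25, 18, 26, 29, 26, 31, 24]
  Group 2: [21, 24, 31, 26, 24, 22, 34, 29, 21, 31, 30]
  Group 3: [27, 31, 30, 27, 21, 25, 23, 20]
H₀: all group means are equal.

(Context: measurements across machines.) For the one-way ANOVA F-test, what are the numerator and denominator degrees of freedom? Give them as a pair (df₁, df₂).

k = 3 groups, N = 30 total
df = (k−1, N−k) = (3−1, 30−3) = (2, 27)

degrees of freedom = [2, 27]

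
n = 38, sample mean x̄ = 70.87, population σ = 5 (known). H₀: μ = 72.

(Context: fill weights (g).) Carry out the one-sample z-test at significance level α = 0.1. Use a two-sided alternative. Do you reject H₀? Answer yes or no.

SE = σ/√n = 5/√38 = 0.8111
z = (x̄−μ₀)/SE = (70.87−72)/0.8111 = -1.3932
p-value (two-sided) = 0.16357
At α=0.1: p ≥ α → fail to reject H₀

reject H₀: no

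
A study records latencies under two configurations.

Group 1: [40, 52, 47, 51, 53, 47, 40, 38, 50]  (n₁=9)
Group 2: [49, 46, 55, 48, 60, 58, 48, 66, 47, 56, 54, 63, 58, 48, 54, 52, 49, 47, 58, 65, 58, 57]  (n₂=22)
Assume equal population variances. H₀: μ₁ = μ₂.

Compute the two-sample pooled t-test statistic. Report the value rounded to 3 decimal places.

x̄₁=46.444, s₁=5.725, n₁=9
x̄₂=54.364, s₂=6.099, n₂=22
s_p² = [8·5.725² + 21·6.099²]/29 = 35.9763
SE = √(s_p²·(1/9+1/22)) = 2.3733
t = (46.444−54.364)/2.3733 = -3.3368
df = 29

test statistic = -3.337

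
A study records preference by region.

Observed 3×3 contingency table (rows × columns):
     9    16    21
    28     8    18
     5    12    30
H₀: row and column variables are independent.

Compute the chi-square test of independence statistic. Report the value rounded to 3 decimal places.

Row totals [46, 54, 47], col totals [42, 36, 69], n=147
χ² = (9−13.14)²/13.14 + (16−11.27)²/11.27 + (21−21.59)²/21.59 + (28−15.43)²/15.43 + (8−13.22)²/13.22 + (18−25.35)²/25.35 + (5−13.43)²/13.43 + (12−11.51)²/11.51 + (30−22.06)²/22.06 = 25.9169
df = 4

test statistic = 25.917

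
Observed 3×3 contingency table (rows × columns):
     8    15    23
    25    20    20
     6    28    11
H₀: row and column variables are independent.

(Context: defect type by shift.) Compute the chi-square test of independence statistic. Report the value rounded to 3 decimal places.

test statistic = 20.485

Row totals [46, 65, 45], col totals [39, 63, 54], n=156
χ² = (8−11.50)²/11.50 + (15−18.58)²/18.58 + (23−15.92)²/15.92 + (25−16.25)²/16.25 + (20−26.25)²/26.25 + (20−22.50)²/22.50 + (6−11.25)²/11.25 + (28−18.17)²/18.17 + (11−15.58)²/15.58 = 20.4853
df = 4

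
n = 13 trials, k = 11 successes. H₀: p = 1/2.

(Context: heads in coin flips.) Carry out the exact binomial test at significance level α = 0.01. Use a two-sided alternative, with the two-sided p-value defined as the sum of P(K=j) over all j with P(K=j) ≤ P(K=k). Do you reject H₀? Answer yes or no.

Exact binomial: n=13, k=11, p₀=1/2=0.5000
P(X=j) = C(n,j)·p₀^j·(1−p₀)^(n−j); p = Σ P(X=j) over j with P(X=j) ≤ P(X=11)
p-value (two-sided) = 0.02246
At α=0.01: p ≥ α → fail to reject H₀

reject H₀: no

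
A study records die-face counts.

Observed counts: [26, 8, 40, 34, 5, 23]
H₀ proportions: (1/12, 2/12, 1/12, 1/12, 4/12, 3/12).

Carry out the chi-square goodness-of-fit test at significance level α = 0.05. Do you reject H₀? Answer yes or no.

n = 136; E_i = n·p_i = [11.33, 22.67, 11.33, 11.33, 45.33, 34.00]
χ² = (26−11.33)²/11.33 + (8−22.67)²/22.67 + (40−11.33)²/11.33 + (34−11.33)²/11.33 + (5−45.33)²/45.33 + (23−34.00)²/34.00 = 185.7574
df = 5
p-value (upper-tail) = 0.00000
At α=0.05: p < α → reject H₀

reject H₀: yes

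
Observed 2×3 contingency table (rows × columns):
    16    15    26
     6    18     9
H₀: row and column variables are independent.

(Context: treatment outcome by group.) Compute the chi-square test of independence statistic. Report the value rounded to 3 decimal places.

Row totals [57, 33], col totals [22, 33, 35], n=90
χ² = (16−13.93)²/13.93 + (15−20.90)²/20.90 + (26−22.17)²/22.17 + (6−8.07)²/8.07 + (18−12.10)²/12.10 + (9−12.83)²/12.83 = 7.1864
df = 2

test statistic = 7.186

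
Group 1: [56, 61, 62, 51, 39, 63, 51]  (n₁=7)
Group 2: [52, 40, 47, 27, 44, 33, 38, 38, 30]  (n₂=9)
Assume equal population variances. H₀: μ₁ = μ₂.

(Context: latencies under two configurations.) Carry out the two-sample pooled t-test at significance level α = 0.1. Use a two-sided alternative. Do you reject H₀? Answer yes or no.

reject H₀: yes

x̄₁=54.714, s₁=8.538, n₁=7
x̄₂=38.778, s₂=8.074, n₂=9
s_p² = [6·8.538² + 8·8.074²]/14 = 68.4989
SE = √(s_p²·(1/7+1/9)) = 4.1709
t = (54.714−38.778)/4.1709 = 3.8209
df = 14
p-value (two-sided) = 0.00187
At α=0.1: p < α → reject H₀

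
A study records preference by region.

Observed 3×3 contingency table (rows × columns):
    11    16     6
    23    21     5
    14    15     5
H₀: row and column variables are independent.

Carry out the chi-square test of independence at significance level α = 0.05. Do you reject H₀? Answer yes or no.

reject H₀: no

Row totals [33, 49, 34], col totals [48, 52, 16], n=116
χ² = (11−13.66)²/13.66 + (16−14.79)²/14.79 + (6−4.55)²/4.55 + (23−20.28)²/20.28 + (21−21.97)²/21.97 + (5−6.76)²/6.76 + (14−14.07)²/14.07 + (15−15.24)²/15.24 + (5−4.69)²/4.69 = 1.9663
df = 4
p-value (upper-tail) = 0.74196
At α=0.05: p ≥ α → fail to reject H₀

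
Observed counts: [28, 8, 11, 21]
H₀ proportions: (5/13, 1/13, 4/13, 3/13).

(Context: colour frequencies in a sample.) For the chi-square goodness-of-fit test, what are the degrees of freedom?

df = k − 1 = 4 − 1 = 3

degrees of freedom = 3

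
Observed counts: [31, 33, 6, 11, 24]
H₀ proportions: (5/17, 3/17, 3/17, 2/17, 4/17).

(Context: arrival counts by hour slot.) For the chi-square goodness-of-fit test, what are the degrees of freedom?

degrees of freedom = 4

df = k − 1 = 5 − 1 = 4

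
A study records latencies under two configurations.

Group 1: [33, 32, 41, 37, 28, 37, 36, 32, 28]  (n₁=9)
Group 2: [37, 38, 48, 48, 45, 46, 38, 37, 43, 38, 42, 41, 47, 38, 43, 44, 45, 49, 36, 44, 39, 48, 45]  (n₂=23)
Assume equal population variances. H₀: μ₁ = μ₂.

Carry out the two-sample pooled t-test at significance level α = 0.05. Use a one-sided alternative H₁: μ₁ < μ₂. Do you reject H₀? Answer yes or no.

x̄₁=33.778, s₁=4.353, n₁=9
x̄₂=42.565, s₂=4.198, n₂=23
s_p² = [8·4.353² + 22·4.198²]/30 = 17.9736
SE = √(s_p²·(1/9+1/23)) = 1.6669
t = (33.778−42.565)/1.6669 = -5.2718
df = 30
p-value (one-sided, H₁ less) = 0.00001
At α=0.05: p < α → reject H₀

reject H₀: yes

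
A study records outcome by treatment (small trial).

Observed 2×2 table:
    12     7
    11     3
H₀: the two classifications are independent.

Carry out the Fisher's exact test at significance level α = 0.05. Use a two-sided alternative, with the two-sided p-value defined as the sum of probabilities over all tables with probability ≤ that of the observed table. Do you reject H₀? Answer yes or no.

Margins: r₁=19, r₂=14, c₁=23, c₂=10, n=33
p_obs = C(19,12)·C(14,11)/C(33,23); sum pmf over tables with pmf ≤ p_obs
p-value (two-sided) = 0.45508
At α=0.05: p ≥ α → fail to reject H₀

reject H₀: no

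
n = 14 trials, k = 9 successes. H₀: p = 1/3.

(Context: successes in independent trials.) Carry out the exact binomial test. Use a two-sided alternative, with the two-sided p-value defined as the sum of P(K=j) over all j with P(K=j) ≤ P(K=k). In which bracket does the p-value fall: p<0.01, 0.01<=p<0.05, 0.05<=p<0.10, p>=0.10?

p-value bracket: 0.01<=p<0.05

Exact binomial: n=14, k=9, p₀=1/3=0.3333
P(X=j) = C(n,j)·p₀^j·(1−p₀)^(n−j); p = Σ P(X=j) over j with P(X=j) ≤ P(X=9)
p-value (two-sided) = 0.02086
→ bracket: 0.01<=p<0.05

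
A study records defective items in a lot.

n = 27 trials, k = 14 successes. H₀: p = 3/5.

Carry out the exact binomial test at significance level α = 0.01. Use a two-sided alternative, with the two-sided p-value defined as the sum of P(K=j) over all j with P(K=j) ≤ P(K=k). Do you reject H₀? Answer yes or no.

Exact binomial: n=27, k=14, p₀=3/5=0.6000
P(X=j) = C(n,j)·p₀^j·(1−p₀)^(n−j); p = Σ P(X=j) over j with P(X=j) ≤ P(X=14)
p-value (two-sided) = 0.43408
At α=0.01: p ≥ α → fail to reject H₀

reject H₀: no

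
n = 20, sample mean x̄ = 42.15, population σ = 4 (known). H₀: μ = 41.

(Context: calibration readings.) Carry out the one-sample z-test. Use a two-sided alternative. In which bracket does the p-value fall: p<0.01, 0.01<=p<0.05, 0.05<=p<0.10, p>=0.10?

p-value bracket: p>=0.10

SE = σ/√n = 4/√20 = 0.8944
z = (x̄−μ₀)/SE = (42.15−41)/0.8944 = 1.2857
p-value (two-sided) = 0.19853
→ bracket: p>=0.10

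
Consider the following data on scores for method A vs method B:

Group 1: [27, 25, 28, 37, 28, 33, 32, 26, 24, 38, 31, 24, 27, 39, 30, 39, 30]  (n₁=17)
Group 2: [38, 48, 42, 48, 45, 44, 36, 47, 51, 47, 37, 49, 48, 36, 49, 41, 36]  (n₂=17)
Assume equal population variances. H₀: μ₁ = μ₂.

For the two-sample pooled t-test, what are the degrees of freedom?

degrees of freedom = 32

df = n₁ + n₂ − 2 = 17 + 17 − 2 = 32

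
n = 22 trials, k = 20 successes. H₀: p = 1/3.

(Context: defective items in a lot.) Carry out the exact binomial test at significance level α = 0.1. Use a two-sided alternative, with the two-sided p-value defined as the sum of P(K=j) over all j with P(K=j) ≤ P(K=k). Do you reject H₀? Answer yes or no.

Exact binomial: n=22, k=20, p₀=1/3=0.3333
P(X=j) = C(n,j)·p₀^j·(1−p₀)^(n−j); p = Σ P(X=j) over j with P(X=j) ≤ P(X=20)
p-value (two-sided) = 0.00000
At α=0.1: p < α → reject H₀

reject H₀: yes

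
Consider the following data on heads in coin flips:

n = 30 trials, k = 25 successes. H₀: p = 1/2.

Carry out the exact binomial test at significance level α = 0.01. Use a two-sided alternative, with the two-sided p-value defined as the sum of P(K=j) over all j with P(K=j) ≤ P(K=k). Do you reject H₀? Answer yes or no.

Exact binomial: n=30, k=25, p₀=1/2=0.5000
P(X=j) = C(n,j)·p₀^j·(1−p₀)^(n−j); p = Σ P(X=j) over j with P(X=j) ≤ P(X=25)
p-value (two-sided) = 0.00032
At α=0.01: p < α → reject H₀

reject H₀: yes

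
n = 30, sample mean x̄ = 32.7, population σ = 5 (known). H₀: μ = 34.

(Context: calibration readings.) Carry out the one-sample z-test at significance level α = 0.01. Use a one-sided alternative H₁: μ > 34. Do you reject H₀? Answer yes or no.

reject H₀: no

SE = σ/√n = 5/√30 = 0.9129
z = (x̄−μ₀)/SE = (32.7−34)/0.9129 = -1.4241
p-value (one-sided, H₁ greater) = 0.92279
At α=0.01: p ≥ α → fail to reject H₀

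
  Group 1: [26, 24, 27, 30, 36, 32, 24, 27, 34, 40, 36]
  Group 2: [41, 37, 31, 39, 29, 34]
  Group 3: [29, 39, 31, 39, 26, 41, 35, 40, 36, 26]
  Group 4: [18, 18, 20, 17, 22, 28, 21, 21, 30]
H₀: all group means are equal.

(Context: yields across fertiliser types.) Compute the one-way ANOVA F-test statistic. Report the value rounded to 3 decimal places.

test statistic = 11.863

Group means [30.55, 35.17, 34.20, 21.67], grand mean 30.111
SSB = Σnᵢ(x̄ᵢ−x̄)² = 964.395; SSW = ΣΣ(x−x̄ᵢ)² = 867.161
MSB = 964.395/3 = 321.4650; MSW = 867.161/32 = 27.0988
F = MSB/MSW = 11.8627
df = (3, 32)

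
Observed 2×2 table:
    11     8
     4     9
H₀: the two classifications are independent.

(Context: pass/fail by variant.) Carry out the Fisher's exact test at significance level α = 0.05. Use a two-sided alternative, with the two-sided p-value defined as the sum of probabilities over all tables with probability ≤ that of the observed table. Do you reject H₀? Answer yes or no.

Margins: r₁=19, r₂=13, c₁=15, c₂=17, n=32
p_obs = C(19,11)·C(13,4)/C(32,15); sum pmf over tables with pmf ≤ p_obs
p-value (two-sided) = 0.16574
At α=0.05: p ≥ α → fail to reject H₀

reject H₀: no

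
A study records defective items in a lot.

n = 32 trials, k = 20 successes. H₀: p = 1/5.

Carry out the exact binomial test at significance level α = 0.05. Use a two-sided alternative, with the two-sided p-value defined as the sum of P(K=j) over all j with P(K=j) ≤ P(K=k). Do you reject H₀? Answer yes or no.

reject H₀: yes

Exact binomial: n=32, k=20, p₀=1/5=0.2000
P(X=j) = C(n,j)·p₀^j·(1−p₀)^(n−j); p = Σ P(X=j) over j with P(X=j) ≤ P(X=20)
p-value (two-sided) = 0.00000
At α=0.05: p < α → reject H₀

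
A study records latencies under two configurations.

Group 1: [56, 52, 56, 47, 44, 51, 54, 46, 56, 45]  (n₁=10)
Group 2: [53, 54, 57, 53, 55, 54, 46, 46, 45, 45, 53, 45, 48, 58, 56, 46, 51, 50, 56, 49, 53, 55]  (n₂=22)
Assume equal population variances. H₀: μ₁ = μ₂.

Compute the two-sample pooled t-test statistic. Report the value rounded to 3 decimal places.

test statistic = -0.334

x̄₁=50.700, s₁=4.832, n₁=10
x̄₂=51.273, s₂=4.344, n₂=22
s_p² = [9·4.832² + 21·4.344²]/30 = 20.2155
SE = √(s_p²·(1/10+1/22)) = 1.7148
t = (50.700−51.273)/1.7148 = -0.3340
df = 30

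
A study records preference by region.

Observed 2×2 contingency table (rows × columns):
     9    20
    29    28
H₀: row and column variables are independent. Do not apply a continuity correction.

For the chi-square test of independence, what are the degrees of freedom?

degrees of freedom = 1

df = (r−1)(c−1) = (2−1)·(2−1) = 1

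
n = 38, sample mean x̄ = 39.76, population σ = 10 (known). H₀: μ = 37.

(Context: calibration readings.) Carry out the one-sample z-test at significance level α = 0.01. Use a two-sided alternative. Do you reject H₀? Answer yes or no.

reject H₀: no

SE = σ/√n = 10/√38 = 1.6222
z = (x̄−μ₀)/SE = (39.76−37)/1.6222 = 1.7014
p-value (two-sided) = 0.08887
At α=0.01: p ≥ α → fail to reject H₀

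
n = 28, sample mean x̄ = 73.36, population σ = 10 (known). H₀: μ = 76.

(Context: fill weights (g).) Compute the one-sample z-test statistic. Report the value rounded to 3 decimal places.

test statistic = -1.397

SE = σ/√n = 10/√28 = 1.8898
z = (x̄−μ₀)/SE = (73.36−76)/1.8898 = -1.3970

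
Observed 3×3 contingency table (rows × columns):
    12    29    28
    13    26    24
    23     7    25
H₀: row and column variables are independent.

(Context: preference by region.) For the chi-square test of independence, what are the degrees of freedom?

degrees of freedom = 4

df = (r−1)(c−1) = (3−1)·(3−1) = 4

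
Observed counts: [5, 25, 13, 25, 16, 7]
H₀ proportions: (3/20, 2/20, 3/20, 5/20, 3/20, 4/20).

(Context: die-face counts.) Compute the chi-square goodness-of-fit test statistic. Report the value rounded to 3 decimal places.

test statistic = 40.813

n = 91; E_i = n·p_i = [13.65, 9.10, 13.65, 22.75, 13.65, 18.20]
χ² = (5−13.65)²/13.65 + (25−9.10)²/9.10 + (13−13.65)²/13.65 + (25−22.75)²/22.75 + (16−13.65)²/13.65 + (7−18.20)²/18.20 = 40.8132
df = 5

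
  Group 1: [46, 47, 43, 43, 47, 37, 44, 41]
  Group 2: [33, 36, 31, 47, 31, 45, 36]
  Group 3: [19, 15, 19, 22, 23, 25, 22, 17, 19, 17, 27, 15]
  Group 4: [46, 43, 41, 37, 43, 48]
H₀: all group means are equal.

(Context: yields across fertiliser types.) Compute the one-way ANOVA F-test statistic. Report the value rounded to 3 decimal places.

Group means [43.50, 37.00, 20.00, 43.00], grand mean 33.485
SSB = Σnᵢ(x̄ᵢ−x̄)² = 3614.242; SSW = ΣΣ(x−x̄ᵢ)² = 570.000
MSB = 3614.242/3 = 1204.7475; MSW = 570.000/29 = 19.6552
F = MSB/MSW = 61.2942
df = (3, 29)

test statistic = 61.294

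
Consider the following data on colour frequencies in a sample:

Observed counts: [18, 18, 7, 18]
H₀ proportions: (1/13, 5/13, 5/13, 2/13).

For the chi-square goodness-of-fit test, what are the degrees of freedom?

degrees of freedom = 3

df = k − 1 = 4 − 1 = 3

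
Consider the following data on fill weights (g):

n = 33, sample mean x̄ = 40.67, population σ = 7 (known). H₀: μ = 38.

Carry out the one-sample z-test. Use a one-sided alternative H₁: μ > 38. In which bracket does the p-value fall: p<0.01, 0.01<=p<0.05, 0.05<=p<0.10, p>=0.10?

p-value bracket: 0.01<=p<0.05

SE = σ/√n = 7/√33 = 1.2185
z = (x̄−μ₀)/SE = (40.67−38)/1.2185 = 2.1911
p-value (one-sided, H₁ greater) = 0.01422
→ bracket: 0.01<=p<0.05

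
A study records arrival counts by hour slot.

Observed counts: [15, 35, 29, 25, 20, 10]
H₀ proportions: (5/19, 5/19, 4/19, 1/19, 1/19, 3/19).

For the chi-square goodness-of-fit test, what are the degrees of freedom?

degrees of freedom = 5

df = k − 1 = 6 − 1 = 5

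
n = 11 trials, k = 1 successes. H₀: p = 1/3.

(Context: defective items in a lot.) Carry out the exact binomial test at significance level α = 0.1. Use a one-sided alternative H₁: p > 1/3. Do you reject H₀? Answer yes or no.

Exact binomial: n=11, k=1, p₀=1/3=0.3333
P(X≥1) from Σ C(n,i)·p₀^i·(1−p₀)^(n−i)
p-value (one-sided, H₁ greater) = 0.98844
At α=0.1: p ≥ α → fail to reject H₀

reject H₀: no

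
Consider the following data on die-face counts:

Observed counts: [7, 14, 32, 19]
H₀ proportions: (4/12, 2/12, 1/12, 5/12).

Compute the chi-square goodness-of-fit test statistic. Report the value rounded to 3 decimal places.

n = 72; E_i = n·p_i = [24.00, 12.00, 6.00, 30.00]
χ² = (7−24.00)²/24.00 + (14−12.00)²/12.00 + (32−6.00)²/6.00 + (19−30.00)²/30.00 = 129.0750
df = 3

test statistic = 129.075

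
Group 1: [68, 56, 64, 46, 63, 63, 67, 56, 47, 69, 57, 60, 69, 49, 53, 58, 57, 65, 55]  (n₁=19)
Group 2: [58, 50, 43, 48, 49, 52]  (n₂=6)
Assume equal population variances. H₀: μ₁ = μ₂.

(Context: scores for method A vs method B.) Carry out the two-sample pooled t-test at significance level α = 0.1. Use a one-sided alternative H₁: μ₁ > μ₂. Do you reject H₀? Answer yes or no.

x̄₁=59.053, s₁=7.192, n₁=19
x̄₂=50.000, s₂=4.940, n₂=6
s_p² = [18·7.192² + 5·4.940²]/23 = 45.7803
SE = √(s_p²·(1/19+1/6)) = 3.1685
t = (59.053−50.000)/3.1685 = 2.8571
df = 23
p-value (one-sided, H₁ greater) = 0.00446
At α=0.1: p < α → reject H₀

reject H₀: yes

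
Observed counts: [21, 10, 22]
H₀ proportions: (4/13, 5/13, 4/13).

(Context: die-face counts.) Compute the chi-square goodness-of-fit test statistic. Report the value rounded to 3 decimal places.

n = 53; E_i = n·p_i = [16.31, 20.38, 16.31]
χ² = (21−16.31)²/16.31 + (10−20.38)²/20.38 + (22−16.31)²/16.31 = 8.6274
df = 2

test statistic = 8.627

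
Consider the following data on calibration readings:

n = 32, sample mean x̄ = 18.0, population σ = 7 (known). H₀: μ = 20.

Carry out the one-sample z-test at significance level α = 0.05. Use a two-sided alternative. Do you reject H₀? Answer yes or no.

reject H₀: no

SE = σ/√n = 7/√32 = 1.2374
z = (x̄−μ₀)/SE = (18.0−20)/1.2374 = -1.6162
p-value (two-sided) = 0.10604
At α=0.05: p ≥ α → fail to reject H₀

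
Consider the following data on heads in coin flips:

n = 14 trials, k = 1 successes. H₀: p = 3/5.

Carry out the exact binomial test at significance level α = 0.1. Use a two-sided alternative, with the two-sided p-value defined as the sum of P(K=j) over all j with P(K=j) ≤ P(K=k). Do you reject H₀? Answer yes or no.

Exact binomial: n=14, k=1, p₀=3/5=0.6000
P(X=j) = C(n,j)·p₀^j·(1−p₀)^(n−j); p = Σ P(X=j) over j with P(X=j) ≤ P(X=1)
p-value (two-sided) = 0.00006
At α=0.1: p < α → reject H₀

reject H₀: yes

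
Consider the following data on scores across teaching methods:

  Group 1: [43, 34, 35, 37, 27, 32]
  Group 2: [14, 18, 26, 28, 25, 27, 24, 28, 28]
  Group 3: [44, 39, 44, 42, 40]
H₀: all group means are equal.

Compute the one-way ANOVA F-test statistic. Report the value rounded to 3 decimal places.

Group means [34.67, 24.22, 41.80], grand mean 31.750
SSB = Σnᵢ(x̄ᵢ−x̄)² = 1066.061; SSW = ΣΣ(x−x̄ᵢ)² = 359.689
MSB = 1066.061/2 = 533.0306; MSW = 359.689/17 = 21.1582
F = MSB/MSW = 25.1927
df = (2, 17)

test statistic = 25.193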